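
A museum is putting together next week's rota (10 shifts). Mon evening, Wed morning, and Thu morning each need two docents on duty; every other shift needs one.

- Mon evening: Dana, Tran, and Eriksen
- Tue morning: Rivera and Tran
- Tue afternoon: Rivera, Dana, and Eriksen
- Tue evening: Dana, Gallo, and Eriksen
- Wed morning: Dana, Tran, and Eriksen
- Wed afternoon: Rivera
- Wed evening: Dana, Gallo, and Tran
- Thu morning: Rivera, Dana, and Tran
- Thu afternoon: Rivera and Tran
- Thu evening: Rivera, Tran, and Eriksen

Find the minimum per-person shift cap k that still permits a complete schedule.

With 5 docents and 13 worker-slots to fill, someone must work at least ⌈13/5⌉ = 3 shifts, so k ≥ 3.
k = 3 works: Mon evening→Dana+Tran, Tue morning→Rivera, Tue afternoon→Dana, Tue evening→Gallo, Wed morning→Tran+Eriksen, Wed afternoon→Rivera, Wed evening→Gallo, Thu morning→Dana+Tran, Thu afternoon→Rivera, Thu evening→Eriksen.
Loads: Rivera 3, Dana 3, Gallo 2, Tran 3, Eriksen 2 — all ≤ 3.

3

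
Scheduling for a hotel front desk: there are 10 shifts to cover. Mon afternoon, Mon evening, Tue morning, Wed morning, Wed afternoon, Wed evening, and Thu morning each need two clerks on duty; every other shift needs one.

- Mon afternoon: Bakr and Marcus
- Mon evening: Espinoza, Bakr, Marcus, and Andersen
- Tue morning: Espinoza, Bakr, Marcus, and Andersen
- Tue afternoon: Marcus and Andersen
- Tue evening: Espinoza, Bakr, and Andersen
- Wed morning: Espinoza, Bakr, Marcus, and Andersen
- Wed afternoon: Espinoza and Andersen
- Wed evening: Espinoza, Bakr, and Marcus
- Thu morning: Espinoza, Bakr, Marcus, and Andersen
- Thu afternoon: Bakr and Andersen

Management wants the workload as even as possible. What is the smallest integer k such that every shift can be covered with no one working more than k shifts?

With 4 clerks and 17 worker-slots to fill, someone must work at least ⌈17/4⌉ = 5 shifts, so k ≥ 5.
k = 5 works: Mon afternoon→Bakr+Marcus, Mon evening→Espinoza+Bakr, Tue morning→Espinoza+Bakr, Tue afternoon→Marcus, Tue evening→Espinoza, Wed morning→Marcus+Andersen, Wed afternoon→Espinoza+Andersen, Wed evening→Espinoza+Bakr, Thu morning→Marcus+Andersen, Thu afternoon→Bakr.
Loads: Espinoza 5, Bakr 5, Marcus 4, Andersen 3 — all ≤ 5.

5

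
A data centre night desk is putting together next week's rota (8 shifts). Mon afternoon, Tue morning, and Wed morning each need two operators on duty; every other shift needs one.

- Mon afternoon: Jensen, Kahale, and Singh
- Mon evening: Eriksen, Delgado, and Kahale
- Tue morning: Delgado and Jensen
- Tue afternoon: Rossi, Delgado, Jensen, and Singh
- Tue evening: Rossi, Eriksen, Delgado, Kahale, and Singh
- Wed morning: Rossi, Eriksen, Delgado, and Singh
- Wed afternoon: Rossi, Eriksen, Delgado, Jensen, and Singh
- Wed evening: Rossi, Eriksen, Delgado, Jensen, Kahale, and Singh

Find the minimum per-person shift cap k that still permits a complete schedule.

With 6 operators and 11 worker-slots to fill, someone must work at least ⌈11/6⌉ = 2 shifts, so k ≥ 2.
k = 2 works: Mon afternoon→Jensen+Kahale, Mon evening→Eriksen, Tue morning→Delgado+Jensen, Tue afternoon→Rossi, Tue evening→Rossi, Wed morning→Delgado+Singh, Wed afternoon→Eriksen, Wed evening→Kahale.
Loads: Rossi 2, Eriksen 2, Delgado 2, Jensen 2, Kahale 2, Singh 1 — all ≤ 2.

2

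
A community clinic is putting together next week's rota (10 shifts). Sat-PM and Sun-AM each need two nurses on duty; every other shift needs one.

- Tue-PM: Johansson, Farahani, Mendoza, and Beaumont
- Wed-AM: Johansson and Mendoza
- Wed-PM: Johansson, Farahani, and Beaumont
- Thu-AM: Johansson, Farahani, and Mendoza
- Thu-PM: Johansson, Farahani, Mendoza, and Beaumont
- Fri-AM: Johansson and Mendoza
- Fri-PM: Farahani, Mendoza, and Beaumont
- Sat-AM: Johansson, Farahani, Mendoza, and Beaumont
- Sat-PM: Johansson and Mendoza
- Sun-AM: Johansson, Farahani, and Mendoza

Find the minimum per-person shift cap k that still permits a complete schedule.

3

With 4 nurses and 12 worker-slots to fill, someone must work at least ⌈12/4⌉ = 3 shifts, so k ≥ 3.
k = 3 works: Tue-PM→Beaumont, Wed-AM→Johansson, Wed-PM→Farahani, Thu-AM→Farahani, Thu-PM→Beaumont, Fri-AM→Johansson, Fri-PM→Mendoza, Sat-AM→Beaumont, Sat-PM→Johansson+Mendoza, Sun-AM→Farahani+Mendoza.
Loads: Johansson 3, Farahani 3, Mendoza 3, Beaumont 3 — all ≤ 3.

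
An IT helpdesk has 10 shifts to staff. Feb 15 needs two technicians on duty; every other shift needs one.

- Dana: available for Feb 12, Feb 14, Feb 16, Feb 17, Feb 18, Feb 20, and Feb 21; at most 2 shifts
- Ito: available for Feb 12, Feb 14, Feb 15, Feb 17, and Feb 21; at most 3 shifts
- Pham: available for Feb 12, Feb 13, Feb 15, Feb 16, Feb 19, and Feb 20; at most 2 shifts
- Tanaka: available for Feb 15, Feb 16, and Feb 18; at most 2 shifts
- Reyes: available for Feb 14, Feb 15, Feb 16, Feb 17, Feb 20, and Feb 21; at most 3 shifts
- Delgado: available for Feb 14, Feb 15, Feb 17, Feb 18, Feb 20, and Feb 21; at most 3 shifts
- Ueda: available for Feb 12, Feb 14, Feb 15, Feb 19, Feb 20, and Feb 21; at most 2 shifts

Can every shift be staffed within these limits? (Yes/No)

Yes

Feb 13 can only be covered by Pham, so that assignment is forced.
One valid schedule: Feb 12→Dana, Feb 13→Pham, Feb 14→Ito, Feb 15→Tanaka+Reyes, Feb 16→Tanaka, Feb 17→Ito, Feb 18→Dana, Feb 19→Pham, Feb 20→Reyes, Feb 21→Ito.
Loads: Dana 2/2, Ito 3/3, Pham 2/2, Tanaka 2/2, Reyes 2/3, Delgado 0/3, Ueda 0/2 — all within limits.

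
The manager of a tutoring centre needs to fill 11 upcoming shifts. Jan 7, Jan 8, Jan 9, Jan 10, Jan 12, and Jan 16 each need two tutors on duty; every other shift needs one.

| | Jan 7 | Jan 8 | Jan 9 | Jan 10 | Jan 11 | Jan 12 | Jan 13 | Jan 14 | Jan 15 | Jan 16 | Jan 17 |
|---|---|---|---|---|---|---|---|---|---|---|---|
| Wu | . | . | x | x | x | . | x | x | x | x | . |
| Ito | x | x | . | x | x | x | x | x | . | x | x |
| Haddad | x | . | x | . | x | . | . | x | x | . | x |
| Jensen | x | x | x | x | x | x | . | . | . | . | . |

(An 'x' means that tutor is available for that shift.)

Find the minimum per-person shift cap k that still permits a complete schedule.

5

With 4 tutors and 17 worker-slots to fill, someone must work at least ⌈17/4⌉ = 5 shifts, so k ≥ 5.
k = 5 works: Jan 7→Ito+Haddad, Jan 8→Ito+Jensen, Jan 9→Wu+Haddad, Jan 10→Wu+Jensen, Jan 11→Haddad, Jan 12→Ito+Jensen, Jan 13→Wu, Jan 14→Haddad, Jan 15→Wu, Jan 16→Wu+Ito, Jan 17→Ito.
Loads: Wu 5, Ito 5, Haddad 4, Jensen 3 — all ≤ 5.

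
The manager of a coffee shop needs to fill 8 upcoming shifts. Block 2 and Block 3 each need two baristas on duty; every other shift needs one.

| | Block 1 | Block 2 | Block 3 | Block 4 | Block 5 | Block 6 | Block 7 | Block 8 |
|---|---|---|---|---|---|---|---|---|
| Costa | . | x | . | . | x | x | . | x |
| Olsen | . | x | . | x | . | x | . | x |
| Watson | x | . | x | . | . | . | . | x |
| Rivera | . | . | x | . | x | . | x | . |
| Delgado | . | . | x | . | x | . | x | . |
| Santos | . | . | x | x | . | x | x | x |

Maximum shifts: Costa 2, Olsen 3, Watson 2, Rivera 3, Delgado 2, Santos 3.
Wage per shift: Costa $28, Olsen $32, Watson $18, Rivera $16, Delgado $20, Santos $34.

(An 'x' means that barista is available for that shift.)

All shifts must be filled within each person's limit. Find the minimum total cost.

Block 1 can only be covered by Watson, so that assignment is forced.
Block 2 can only be covered by Costa and Olsen, so that assignment is forced.
Picking the cheapest available barista for each shift independently would cost $222, but that ignores the shift limits.
An optimal schedule: Block 1→Watson, Block 2→Costa+Olsen, Block 3→Rivera+Delgado, Block 4→Olsen, Block 5→Rivera, Block 6→Costa, Block 7→Rivera, Block 8→Watson.
Total: 18 + 28 + 32 + 16 + 20 + 32 + 16 + 28 + 16 + 18 = $224.

$224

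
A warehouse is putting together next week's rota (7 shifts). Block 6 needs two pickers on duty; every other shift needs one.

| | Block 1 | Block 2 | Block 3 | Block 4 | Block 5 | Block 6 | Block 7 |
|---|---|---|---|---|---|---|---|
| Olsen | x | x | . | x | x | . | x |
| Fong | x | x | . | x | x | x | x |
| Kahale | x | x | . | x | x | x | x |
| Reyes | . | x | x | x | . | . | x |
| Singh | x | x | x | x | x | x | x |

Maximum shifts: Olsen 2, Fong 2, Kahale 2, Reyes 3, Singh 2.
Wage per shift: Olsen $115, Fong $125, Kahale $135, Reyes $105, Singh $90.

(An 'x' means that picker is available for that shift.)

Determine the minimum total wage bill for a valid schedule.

$850

Picking the cheapest available picker for each shift independently would cost $755, but that ignores the shift limits.
An optimal schedule: Block 1→Olsen, Block 2→Reyes, Block 3→Singh, Block 4→Reyes, Block 5→Olsen, Block 6→Singh+Fong, Block 7→Reyes.
Total: 115 + 105 + 90 + 105 + 115 + 90 + 125 + 105 = $850.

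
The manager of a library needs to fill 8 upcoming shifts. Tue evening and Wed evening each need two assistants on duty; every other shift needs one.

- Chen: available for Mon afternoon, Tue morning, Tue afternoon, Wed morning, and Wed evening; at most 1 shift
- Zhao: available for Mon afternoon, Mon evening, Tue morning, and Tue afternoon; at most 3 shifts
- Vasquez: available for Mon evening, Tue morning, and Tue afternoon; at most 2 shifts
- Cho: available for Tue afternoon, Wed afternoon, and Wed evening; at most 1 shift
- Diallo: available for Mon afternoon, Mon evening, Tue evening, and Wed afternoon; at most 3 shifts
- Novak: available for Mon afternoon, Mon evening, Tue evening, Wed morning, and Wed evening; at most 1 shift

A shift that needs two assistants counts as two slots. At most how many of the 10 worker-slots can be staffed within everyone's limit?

Total capacity across all assistants is 1+3+2+1+3+1 = 11, and 10 slots are needed, so at most 10 can be filled.
Shifts {Tue evening, Wed morning, Wed evening} need 5 slots but only Chen, Cho, Diallo, and Novak are available for them, supplying at most 4 — so at least 1 slot must go unfilled.
An assignment achieving 9: Mon afternoon→Zhao, Mon evening→Zhao, Tue morning→Zhao, Tue afternoon→Vasquez, Tue evening→Diallo+Novak, Wed morning→Chen, Wed afternoon→Diallo, Wed evening→Cho.
Loads: Chen 1/1, Zhao 3/3, Vasquez 1/2, Cho 1/1, Diallo 2/3, Novak 1/1.

9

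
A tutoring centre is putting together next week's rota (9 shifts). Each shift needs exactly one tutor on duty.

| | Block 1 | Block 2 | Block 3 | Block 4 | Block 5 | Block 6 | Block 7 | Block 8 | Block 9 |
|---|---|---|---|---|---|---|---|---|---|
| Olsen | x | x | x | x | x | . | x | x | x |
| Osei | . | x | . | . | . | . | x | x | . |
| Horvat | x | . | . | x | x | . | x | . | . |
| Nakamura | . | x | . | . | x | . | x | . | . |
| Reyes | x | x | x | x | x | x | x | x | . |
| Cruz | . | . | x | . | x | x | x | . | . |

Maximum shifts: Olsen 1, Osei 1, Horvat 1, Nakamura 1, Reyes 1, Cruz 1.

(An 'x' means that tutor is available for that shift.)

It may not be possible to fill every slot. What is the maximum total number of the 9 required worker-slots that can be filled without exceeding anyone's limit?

6

Total capacity across all tutors is 1+1+1+1+1+1 = 6, and 9 slots are needed, so at most 6 can be filled.
An assignment achieving 6: Block 1→Horvat, Block 2→Nakamura, Block 3→Cruz, Block 6→Reyes, Block 8→Osei, Block 9→Olsen.
Loads: Olsen 1/1, Osei 1/1, Horvat 1/1, Nakamura 1/1, Reyes 1/1, Cruz 1/1.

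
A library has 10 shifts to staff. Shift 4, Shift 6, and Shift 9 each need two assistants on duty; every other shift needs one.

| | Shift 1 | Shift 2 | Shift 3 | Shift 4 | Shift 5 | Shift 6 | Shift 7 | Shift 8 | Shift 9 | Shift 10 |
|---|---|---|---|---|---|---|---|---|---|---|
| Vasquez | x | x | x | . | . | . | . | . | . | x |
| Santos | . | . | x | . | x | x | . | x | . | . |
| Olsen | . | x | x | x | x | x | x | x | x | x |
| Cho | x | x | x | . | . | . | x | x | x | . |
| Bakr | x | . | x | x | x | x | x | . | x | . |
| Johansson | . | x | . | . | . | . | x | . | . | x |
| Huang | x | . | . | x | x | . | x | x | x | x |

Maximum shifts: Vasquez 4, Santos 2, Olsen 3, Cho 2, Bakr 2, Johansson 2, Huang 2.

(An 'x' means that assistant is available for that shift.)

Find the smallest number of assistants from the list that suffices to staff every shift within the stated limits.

13 slots to fill and no one can take more than 4, so at least ⌈13/4⌉ = 4 assistants are needed.
Any 4 assistants together have capacity at most 4+3+2+2 = 11 < 13 slots, so 4 can never suffice.
Vasquez, Santos, Olsen, Cho, and Bakr alone can cover everything: Shift 1→Vasquez, Shift 2→Vasquez, Shift 3→Vasquez, Shift 4→Olsen+Bakr, Shift 5→Santos, Shift 6→Santos+Olsen, Shift 7→Olsen, Shift 8→Cho, Shift 9→Cho+Bakr, Shift 10→Vasquez.

5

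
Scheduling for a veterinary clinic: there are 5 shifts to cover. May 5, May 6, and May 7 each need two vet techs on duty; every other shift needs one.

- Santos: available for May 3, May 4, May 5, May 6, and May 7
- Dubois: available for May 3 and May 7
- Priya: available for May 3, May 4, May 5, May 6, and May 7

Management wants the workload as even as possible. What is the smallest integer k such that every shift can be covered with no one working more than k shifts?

3

With 3 vet techs and 8 worker-slots to fill, someone must work at least ⌈8/3⌉ = 3 shifts, so k ≥ 3.
k = 3 works: May 3→Dubois, May 4→Santos, May 5→Santos+Priya, May 6→Santos+Priya, May 7→Dubois+Priya.
Loads: Santos 3, Dubois 2, Priya 3 — all ≤ 3.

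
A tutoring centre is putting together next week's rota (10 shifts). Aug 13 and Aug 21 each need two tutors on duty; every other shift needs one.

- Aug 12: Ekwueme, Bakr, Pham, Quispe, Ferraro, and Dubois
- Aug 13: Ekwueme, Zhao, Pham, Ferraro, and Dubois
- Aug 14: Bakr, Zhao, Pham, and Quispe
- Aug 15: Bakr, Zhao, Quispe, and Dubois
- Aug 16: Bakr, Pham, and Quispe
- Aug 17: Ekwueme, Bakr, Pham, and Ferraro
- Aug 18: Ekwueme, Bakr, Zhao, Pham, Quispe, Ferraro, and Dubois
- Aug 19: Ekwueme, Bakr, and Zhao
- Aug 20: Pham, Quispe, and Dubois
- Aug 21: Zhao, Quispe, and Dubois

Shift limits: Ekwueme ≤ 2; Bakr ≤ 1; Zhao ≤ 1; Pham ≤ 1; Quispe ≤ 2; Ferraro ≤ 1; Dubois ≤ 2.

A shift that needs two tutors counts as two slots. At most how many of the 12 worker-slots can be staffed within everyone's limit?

Total capacity across all tutors is 2+1+1+1+2+1+2 = 10, and 12 slots are needed, so at most 10 can be filled.
An assignment achieving 10: Aug 13→Ferraro+Dubois, Aug 14→Quispe, Aug 15→Dubois, Aug 16→Bakr, Aug 17→Ekwueme, Aug 19→Ekwueme, Aug 20→Pham, Aug 21→Zhao+Quispe.
Loads: Ekwueme 2/2, Bakr 1/1, Zhao 1/1, Pham 1/1, Quispe 2/2, Ferraro 1/1, Dubois 2/2.

10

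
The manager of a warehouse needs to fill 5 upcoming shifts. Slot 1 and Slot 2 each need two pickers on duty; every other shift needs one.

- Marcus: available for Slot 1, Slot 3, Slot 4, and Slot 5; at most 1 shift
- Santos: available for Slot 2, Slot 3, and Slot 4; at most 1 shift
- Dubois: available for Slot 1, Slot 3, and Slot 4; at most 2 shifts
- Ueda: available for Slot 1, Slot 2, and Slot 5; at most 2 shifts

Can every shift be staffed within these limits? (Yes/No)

Shifts {Slot 1, Slot 2, Slot 3, Slot 4, Slot 5} need 7 worker-slots in total, but the pickers available for any of those shifts (Marcus, Santos, Dubois, and Ueda) can supply at most 6 among them. So no valid schedule exists.

No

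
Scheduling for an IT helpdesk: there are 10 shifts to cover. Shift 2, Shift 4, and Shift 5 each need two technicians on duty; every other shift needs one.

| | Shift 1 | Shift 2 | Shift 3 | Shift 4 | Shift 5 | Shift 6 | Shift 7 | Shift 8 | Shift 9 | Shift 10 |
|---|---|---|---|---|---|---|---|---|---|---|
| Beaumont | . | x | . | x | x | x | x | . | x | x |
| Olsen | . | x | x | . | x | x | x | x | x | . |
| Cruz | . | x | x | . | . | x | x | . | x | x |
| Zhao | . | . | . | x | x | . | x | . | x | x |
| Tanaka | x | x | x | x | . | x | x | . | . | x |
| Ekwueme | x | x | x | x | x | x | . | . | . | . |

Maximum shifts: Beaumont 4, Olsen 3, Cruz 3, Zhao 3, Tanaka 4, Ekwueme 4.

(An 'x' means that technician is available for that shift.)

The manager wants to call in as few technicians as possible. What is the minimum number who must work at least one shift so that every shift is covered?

4

13 slots to fill and no one can take more than 4, so at least ⌈13/4⌉ = 4 technicians are needed.
Beaumont, Olsen, Cruz, and Tanaka alone can cover everything: Shift 1→Tanaka, Shift 2→Cruz+Tanaka, Shift 3→Olsen, Shift 4→Beaumont+Tanaka, Shift 5→Beaumont+Olsen, Shift 6→Cruz, Shift 7→Cruz, Shift 8→Olsen, Shift 9→Beaumont, Shift 10→Beaumont.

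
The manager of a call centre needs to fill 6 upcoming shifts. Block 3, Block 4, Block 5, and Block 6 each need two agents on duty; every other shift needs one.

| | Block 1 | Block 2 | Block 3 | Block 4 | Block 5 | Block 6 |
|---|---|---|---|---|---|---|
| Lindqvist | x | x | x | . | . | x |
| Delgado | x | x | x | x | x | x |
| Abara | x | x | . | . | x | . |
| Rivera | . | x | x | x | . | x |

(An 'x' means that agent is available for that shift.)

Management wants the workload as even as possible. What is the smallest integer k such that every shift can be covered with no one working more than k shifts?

3

With 4 agents and 10 worker-slots to fill, someone must work at least ⌈10/4⌉ = 3 shifts, so k ≥ 3.
k = 3 works: Block 1→Lindqvist, Block 2→Abara, Block 3→Lindqvist+Delgado, Block 4→Delgado+Rivera, Block 5→Delgado+Abara, Block 6→Lindqvist+Rivera.
Loads: Lindqvist 3, Delgado 3, Abara 2, Rivera 2 — all ≤ 3.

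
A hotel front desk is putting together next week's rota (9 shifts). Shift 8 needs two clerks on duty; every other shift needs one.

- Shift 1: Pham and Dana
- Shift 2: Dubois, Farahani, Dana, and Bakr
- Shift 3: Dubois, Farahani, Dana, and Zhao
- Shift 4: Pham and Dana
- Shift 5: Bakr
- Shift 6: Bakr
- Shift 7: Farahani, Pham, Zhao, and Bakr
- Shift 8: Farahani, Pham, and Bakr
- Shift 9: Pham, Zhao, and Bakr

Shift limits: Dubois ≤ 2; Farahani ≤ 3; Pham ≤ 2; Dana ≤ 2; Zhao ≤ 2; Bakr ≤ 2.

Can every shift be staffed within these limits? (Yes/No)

Yes

Shift 5 can only be covered by Bakr, so that assignment is forced.
Shift 6 can only be covered by Bakr, so that assignment is forced.
One valid schedule: Shift 1→Pham, Shift 2→Dubois, Shift 3→Dubois, Shift 4→Dana, Shift 5→Bakr, Shift 6→Bakr, Shift 7→Farahani, Shift 8→Farahani+Pham, Shift 9→Zhao.
Loads: Dubois 2/2, Farahani 2/3, Pham 2/2, Dana 1/2, Zhao 1/2, Bakr 2/2 — all within limits.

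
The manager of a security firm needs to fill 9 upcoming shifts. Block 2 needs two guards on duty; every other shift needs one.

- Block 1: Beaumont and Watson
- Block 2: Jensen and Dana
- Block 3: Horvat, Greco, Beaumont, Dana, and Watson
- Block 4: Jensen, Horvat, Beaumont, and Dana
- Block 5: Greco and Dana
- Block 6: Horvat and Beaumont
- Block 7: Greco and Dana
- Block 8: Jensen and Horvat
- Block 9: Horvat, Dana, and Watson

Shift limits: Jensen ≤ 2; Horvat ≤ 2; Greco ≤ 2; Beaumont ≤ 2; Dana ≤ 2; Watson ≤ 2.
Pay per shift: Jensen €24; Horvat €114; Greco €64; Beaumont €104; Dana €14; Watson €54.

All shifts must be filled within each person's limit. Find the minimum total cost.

Block 2 can only be covered by Jensen and Dana, so that assignment is forced.
Picking the cheapest available guard for each shift independently would cost €290, but that ignores the shift limits.
An optimal schedule: Block 1→Watson, Block 2→Dana+Jensen, Block 3→Greco, Block 4→Beaumont, Block 5→Dana, Block 6→Beaumont, Block 7→Greco, Block 8→Jensen, Block 9→Watson.
Total: 54 + 14 + 24 + 64 + 104 + 14 + 104 + 64 + 24 + 54 = €520.

€520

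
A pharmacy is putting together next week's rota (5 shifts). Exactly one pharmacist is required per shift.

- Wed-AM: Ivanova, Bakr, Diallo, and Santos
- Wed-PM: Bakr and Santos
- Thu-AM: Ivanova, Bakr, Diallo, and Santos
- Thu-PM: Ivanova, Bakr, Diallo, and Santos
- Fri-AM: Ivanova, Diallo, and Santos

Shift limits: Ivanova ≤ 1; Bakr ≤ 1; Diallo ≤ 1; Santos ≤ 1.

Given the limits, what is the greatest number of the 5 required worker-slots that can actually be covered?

4

Total capacity across all pharmacists is 1+1+1+1 = 4, and 5 slots are needed, so at most 4 can be filled.
An assignment achieving 4: Wed-AM→Diallo, Wed-PM→Bakr, Thu-AM→Santos, Fri-AM→Ivanova.
Loads: Ivanova 1/1, Bakr 1/1, Diallo 1/1, Santos 1/1.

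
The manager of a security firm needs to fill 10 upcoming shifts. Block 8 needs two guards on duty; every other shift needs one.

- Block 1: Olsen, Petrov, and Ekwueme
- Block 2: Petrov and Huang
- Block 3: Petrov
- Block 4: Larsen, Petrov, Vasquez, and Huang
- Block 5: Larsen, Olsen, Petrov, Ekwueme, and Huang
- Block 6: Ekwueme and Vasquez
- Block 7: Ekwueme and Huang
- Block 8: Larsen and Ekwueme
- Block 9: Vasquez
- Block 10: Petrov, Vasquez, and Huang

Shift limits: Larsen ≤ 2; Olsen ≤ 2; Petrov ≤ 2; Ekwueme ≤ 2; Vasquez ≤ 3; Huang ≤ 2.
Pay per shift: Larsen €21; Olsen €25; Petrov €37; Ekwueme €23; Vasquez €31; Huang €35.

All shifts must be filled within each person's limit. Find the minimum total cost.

Block 3 can only be covered by Petrov, so that assignment is forced.
Block 8 can only be covered by Larsen and Ekwueme, so that assignment is forced.
Block 9 can only be covered by Vasquez, so that assignment is forced.
Picking the cheapest available guard for each shift independently would cost €289, but that ignores the shift limits.
An optimal schedule: Block 1→Olsen, Block 2→Huang, Block 3→Petrov, Block 4→Larsen, Block 5→Olsen, Block 6→Vasquez, Block 7→Ekwueme, Block 8→Larsen+Ekwueme, Block 9→Vasquez, Block 10→Vasquez.
Total: 25 + 35 + 37 + 21 + 25 + 31 + 23 + 21 + 23 + 31 + 31 = €303.

€303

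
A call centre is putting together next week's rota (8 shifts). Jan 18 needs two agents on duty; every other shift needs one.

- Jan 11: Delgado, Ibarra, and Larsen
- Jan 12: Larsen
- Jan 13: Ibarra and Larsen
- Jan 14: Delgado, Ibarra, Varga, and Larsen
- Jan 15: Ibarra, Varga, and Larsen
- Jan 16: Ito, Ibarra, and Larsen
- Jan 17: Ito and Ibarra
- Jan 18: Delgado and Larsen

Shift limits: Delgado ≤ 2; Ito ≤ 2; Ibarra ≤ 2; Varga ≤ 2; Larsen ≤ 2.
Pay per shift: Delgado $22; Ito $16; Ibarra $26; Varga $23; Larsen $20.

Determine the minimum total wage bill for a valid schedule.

Jan 12 can only be covered by Larsen, so that assignment is forced.
Jan 18 can only be covered by Delgado and Larsen, so that assignment is forced.
Picking the cheapest available agent for each shift independently would cost $174, but that ignores the shift limits.
An optimal schedule: Jan 11→Delgado, Jan 12→Larsen, Jan 13→Ibarra, Jan 14→Varga, Jan 15→Varga, Jan 16→Ito, Jan 17→Ito, Jan 18→Larsen+Delgado.
Total: 22 + 20 + 26 + 23 + 23 + 16 + 16 + 20 + 22 = $188.

$188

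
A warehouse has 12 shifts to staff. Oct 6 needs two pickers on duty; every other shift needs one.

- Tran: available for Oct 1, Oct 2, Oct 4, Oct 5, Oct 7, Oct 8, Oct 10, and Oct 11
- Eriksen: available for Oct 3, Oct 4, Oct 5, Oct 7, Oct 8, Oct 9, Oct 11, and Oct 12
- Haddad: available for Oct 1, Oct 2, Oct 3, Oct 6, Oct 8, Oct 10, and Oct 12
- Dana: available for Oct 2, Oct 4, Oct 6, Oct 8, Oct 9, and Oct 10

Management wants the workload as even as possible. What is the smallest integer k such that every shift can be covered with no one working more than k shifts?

With 4 pickers and 13 worker-slots to fill, someone must work at least ⌈13/4⌉ = 4 shifts, so k ≥ 4.
k = 4 works: Oct 1→Tran, Oct 2→Haddad, Oct 3→Eriksen, Oct 4→Eriksen, Oct 5→Tran, Oct 6→Haddad+Dana, Oct 7→Tran, Oct 8→Haddad, Oct 9→Eriksen, Oct 10→Haddad, Oct 11→Tran, Oct 12→Eriksen.
Loads: Tran 4, Eriksen 4, Haddad 4, Dana 1 — all ≤ 4.

4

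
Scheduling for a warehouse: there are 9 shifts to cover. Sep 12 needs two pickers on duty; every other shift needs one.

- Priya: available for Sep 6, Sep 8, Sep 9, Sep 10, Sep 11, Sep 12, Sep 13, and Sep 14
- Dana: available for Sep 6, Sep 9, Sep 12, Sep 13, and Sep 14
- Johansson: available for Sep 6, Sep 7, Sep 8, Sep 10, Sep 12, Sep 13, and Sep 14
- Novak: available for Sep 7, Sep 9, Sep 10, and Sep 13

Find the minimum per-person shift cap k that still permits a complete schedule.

3

With 4 pickers and 10 worker-slots to fill, someone must work at least ⌈10/4⌉ = 3 shifts, so k ≥ 3.
k = 3 works: Sep 6→Priya, Sep 7→Johansson, Sep 8→Priya, Sep 9→Dana, Sep 10→Johansson, Sep 11→Priya, Sep 12→Dana+Johansson, Sep 13→Novak, Sep 14→Dana.
Loads: Priya 3, Dana 3, Johansson 3, Novak 1 — all ≤ 3.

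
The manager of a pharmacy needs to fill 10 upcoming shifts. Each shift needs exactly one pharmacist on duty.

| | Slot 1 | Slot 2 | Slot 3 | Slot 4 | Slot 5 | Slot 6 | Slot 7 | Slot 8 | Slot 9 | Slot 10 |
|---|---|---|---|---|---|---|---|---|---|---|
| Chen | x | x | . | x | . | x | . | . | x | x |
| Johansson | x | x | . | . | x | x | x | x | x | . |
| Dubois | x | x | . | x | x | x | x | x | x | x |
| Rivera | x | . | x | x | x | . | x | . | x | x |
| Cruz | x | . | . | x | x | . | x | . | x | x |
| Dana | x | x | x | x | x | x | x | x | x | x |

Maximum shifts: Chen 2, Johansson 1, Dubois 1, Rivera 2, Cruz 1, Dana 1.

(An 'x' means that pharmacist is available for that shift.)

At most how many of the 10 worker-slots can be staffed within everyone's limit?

Total capacity across all pharmacists is 2+1+1+2+1+1 = 8, and 10 slots are needed, so at most 8 can be filled.
An assignment achieving 8: Slot 2→Chen, Slot 3→Rivera, Slot 4→Dubois, Slot 5→Rivera, Slot 6→Chen, Slot 7→Cruz, Slot 8→Johansson, Slot 10→Dana.
Loads: Chen 2/2, Johansson 1/1, Dubois 1/1, Rivera 2/2, Cruz 1/1, Dana 1/1.

8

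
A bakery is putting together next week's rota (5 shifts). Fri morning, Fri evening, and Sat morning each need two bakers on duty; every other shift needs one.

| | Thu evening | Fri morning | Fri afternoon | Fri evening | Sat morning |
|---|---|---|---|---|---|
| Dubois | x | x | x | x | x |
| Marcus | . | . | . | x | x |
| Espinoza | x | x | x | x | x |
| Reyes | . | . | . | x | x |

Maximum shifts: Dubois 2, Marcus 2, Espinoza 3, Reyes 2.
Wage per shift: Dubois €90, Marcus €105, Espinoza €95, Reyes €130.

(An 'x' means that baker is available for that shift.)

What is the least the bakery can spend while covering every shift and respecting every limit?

Fri morning can only be covered by Dubois and Espinoza, so that assignment is forced.
Picking the cheapest available baker for each shift independently would cost €735, but that ignores the shift limits.
An optimal schedule: Thu evening→Dubois, Fri morning→Dubois+Espinoza, Fri afternoon→Espinoza, Fri evening→Marcus+Espinoza, Sat morning→Marcus+Reyes.
Total: 90 + 90 + 95 + 95 + 105 + 95 + 105 + 130 = €805.

€805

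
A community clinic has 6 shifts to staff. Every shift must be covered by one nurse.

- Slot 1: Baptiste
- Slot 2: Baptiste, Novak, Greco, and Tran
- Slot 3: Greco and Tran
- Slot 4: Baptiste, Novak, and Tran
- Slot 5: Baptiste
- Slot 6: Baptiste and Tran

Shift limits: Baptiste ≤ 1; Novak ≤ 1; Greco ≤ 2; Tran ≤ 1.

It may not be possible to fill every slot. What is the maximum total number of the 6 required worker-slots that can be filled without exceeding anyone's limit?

Total capacity across all nurses is 1+1+2+1 = 5, and 6 slots are needed, so at most 5 can be filled.
An assignment achieving 5: Slot 1→Baptiste, Slot 2→Greco, Slot 3→Greco, Slot 4→Novak, Slot 6→Tran.
Loads: Baptiste 1/1, Novak 1/1, Greco 2/2, Tran 1/1.

5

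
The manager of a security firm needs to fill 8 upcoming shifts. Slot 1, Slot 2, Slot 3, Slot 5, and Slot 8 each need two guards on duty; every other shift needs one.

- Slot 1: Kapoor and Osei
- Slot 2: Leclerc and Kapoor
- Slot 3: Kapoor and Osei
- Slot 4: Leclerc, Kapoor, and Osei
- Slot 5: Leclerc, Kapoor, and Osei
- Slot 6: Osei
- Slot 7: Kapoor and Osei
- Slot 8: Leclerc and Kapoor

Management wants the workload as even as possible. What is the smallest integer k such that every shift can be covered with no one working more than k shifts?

With 3 guards and 13 worker-slots to fill, someone must work at least ⌈13/3⌉ = 5 shifts, so k ≥ 5.
k = 5 works: Slot 1→Kapoor+Osei, Slot 2→Leclerc+Kapoor, Slot 3→Kapoor+Osei, Slot 4→Leclerc, Slot 5→Leclerc+Osei, Slot 6→Osei, Slot 7→Kapoor, Slot 8→Leclerc+Kapoor.
Loads: Leclerc 4, Kapoor 5, Osei 4 — all ≤ 5.

5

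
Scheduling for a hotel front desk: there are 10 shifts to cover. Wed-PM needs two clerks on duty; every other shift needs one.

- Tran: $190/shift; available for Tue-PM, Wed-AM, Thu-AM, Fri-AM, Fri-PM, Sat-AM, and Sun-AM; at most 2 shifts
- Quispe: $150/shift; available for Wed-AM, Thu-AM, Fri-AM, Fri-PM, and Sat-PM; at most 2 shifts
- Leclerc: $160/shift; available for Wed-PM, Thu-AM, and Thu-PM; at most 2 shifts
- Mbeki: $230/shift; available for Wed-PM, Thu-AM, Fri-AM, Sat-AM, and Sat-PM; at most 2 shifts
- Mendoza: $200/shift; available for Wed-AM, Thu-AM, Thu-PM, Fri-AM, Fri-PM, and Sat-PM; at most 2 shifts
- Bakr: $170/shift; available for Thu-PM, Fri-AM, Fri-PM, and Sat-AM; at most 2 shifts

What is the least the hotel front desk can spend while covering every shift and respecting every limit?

Tue-PM can only be covered by Tran, so that assignment is forced.
Wed-PM can only be covered by Leclerc and Mbeki, so that assignment is forced.
Sun-AM can only be covered by Tran, so that assignment is forced.
Picking the cheapest available clerk for each shift independently would cost $1850, but that ignores the shift limits.
An optimal schedule: Tue-PM→Tran, Wed-AM→Quispe, Wed-PM→Leclerc+Mbeki, Thu-AM→Mendoza, Thu-PM→Leclerc, Fri-AM→Mendoza, Fri-PM→Bakr, Sat-AM→Bakr, Sat-PM→Quispe, Sun-AM→Tran.
Total: 190 + 150 + 160 + 230 + 200 + 160 + 200 + 170 + 170 + 150 + 190 = $1970.

$1970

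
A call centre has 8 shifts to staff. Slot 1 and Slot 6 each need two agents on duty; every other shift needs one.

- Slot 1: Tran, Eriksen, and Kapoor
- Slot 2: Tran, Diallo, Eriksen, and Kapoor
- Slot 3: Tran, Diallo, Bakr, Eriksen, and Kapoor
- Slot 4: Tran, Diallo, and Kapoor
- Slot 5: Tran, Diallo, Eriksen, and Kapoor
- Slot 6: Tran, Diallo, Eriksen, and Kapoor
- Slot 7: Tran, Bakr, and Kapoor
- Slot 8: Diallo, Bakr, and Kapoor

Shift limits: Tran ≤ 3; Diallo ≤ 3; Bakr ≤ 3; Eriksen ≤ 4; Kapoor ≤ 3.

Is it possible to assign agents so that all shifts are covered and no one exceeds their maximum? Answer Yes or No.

One valid schedule: Slot 1→Tran+Eriksen, Slot 2→Diallo, Slot 3→Bakr, Slot 4→Tran, Slot 5→Diallo, Slot 6→Eriksen+Kapoor, Slot 7→Tran, Slot 8→Diallo.
Loads: Tran 3/3, Diallo 3/3, Bakr 1/3, Eriksen 2/4, Kapoor 1/3 — all within limits.

Yes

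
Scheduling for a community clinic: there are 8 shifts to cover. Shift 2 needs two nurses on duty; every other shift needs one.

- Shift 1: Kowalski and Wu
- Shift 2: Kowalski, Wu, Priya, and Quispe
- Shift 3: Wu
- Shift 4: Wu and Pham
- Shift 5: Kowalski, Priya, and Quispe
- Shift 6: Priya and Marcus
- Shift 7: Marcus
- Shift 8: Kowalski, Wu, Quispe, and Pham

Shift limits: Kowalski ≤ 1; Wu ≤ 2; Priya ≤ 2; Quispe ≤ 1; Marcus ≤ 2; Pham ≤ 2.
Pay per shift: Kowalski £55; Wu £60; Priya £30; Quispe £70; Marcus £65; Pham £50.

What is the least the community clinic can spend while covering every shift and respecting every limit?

£465

Shift 3 can only be covered by Wu, so that assignment is forced.
Shift 7 can only be covered by Marcus, so that assignment is forced.
Picking the cheapest available nurse for each shift independently would cost £425, but that ignores the shift limits.
An optimal schedule: Shift 1→Kowalski, Shift 2→Priya+Wu, Shift 3→Wu, Shift 4→Pham, Shift 5→Priya, Shift 6→Marcus, Shift 7→Marcus, Shift 8→Pham.
Total: 55 + 30 + 60 + 60 + 50 + 30 + 65 + 65 + 50 = £465.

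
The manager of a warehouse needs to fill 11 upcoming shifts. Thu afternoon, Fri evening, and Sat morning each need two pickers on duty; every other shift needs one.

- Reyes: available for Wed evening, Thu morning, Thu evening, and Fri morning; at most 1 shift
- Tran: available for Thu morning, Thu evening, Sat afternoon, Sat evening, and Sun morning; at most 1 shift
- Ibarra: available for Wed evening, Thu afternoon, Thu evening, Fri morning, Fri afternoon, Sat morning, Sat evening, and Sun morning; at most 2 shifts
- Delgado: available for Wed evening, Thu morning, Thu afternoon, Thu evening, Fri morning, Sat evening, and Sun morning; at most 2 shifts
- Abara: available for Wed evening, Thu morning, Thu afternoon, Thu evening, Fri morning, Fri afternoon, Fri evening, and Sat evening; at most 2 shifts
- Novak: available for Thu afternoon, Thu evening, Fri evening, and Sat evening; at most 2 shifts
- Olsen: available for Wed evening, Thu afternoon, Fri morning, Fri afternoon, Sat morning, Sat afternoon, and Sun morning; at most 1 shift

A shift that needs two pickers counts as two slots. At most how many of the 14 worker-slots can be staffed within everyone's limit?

11

Total capacity across all pickers is 1+1+2+2+2+2+1 = 11, and 14 slots are needed, so at most 11 can be filled.
An assignment achieving 11: Wed evening→Delgado, Thu morning→Reyes, Thu afternoon→Abara+Novak, Fri afternoon→Ibarra, Fri evening→Abara+Novak, Sat morning→Ibarra+Olsen, Sat afternoon→Tran, Sun morning→Delgado.
Loads: Reyes 1/1, Tran 1/1, Ibarra 2/2, Delgado 2/2, Abara 2/2, Novak 2/2, Olsen 1/1.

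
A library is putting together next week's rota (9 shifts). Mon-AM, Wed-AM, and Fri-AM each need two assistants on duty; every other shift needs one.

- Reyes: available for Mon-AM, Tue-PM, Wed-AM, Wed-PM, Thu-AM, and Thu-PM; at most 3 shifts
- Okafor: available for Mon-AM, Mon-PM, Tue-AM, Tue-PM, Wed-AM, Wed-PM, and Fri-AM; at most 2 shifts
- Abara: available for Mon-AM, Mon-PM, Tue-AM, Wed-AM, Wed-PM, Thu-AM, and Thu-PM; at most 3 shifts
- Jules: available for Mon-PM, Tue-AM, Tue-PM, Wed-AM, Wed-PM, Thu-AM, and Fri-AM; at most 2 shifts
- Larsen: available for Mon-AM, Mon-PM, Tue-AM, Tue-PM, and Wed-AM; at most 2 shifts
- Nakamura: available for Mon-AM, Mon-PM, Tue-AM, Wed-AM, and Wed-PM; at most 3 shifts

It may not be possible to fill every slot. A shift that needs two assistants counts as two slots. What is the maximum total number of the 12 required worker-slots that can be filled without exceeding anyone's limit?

Total capacity across all assistants is 3+2+3+2+2+3 = 15, and 12 slots are needed, so at most 12 can be filled.
An assignment achieving 12: Mon-AM→Okafor+Abara, Mon-PM→Abara, Tue-AM→Abara, Tue-PM→Reyes, Wed-AM→Larsen+Nakamura, Wed-PM→Jules, Thu-AM→Reyes, Thu-PM→Reyes, Fri-AM→Okafor+Jules.
Loads: Reyes 3/3, Okafor 2/2, Abara 3/3, Jules 2/2, Larsen 1/2, Nakamura 1/3.

12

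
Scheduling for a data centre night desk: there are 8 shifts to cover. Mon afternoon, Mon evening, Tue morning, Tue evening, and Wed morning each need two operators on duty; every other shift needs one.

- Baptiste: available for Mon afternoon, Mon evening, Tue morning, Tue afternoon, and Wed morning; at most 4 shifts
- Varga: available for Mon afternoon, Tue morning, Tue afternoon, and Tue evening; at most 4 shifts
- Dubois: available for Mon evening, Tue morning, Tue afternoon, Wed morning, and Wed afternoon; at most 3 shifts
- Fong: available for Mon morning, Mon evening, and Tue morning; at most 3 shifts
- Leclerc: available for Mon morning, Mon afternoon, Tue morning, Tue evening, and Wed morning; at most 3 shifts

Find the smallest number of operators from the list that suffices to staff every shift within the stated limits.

13 slots to fill and no one can take more than 4, so at least ⌈13/4⌉ = 4 operators are needed.
Baptiste, Varga, Dubois, and Leclerc alone can cover everything: Mon morning→Leclerc, Mon afternoon→Baptiste+Varga, Mon evening→Baptiste+Dubois, Tue morning→Varga+Leclerc, Tue afternoon→Baptiste, Tue evening→Varga+Leclerc, Wed morning→Baptiste+Dubois, Wed afternoon→Dubois.

4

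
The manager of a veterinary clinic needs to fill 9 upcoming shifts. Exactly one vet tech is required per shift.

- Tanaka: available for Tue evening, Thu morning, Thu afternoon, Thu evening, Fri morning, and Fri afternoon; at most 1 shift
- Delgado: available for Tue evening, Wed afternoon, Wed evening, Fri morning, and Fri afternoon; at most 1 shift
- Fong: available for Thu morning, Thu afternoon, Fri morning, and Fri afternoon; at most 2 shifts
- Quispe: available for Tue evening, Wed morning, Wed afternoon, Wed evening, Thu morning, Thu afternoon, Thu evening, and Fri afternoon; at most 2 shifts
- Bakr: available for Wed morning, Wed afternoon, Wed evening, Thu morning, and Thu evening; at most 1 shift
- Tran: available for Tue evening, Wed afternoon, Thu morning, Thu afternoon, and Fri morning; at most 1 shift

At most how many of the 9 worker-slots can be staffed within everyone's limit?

8

Total capacity across all vet techs is 1+1+2+2+1+1 = 8, and 9 slots are needed, so at most 8 can be filled.
An assignment achieving 8: Tue evening→Quispe, Wed morning→Quispe, Wed afternoon→Bakr, Wed evening→Delgado, Thu morning→Tran, Thu afternoon→Fong, Thu evening→Tanaka, Fri morning→Fong.
Loads: Tanaka 1/1, Delgado 1/1, Fong 2/2, Quispe 2/2, Bakr 1/1, Tran 1/1.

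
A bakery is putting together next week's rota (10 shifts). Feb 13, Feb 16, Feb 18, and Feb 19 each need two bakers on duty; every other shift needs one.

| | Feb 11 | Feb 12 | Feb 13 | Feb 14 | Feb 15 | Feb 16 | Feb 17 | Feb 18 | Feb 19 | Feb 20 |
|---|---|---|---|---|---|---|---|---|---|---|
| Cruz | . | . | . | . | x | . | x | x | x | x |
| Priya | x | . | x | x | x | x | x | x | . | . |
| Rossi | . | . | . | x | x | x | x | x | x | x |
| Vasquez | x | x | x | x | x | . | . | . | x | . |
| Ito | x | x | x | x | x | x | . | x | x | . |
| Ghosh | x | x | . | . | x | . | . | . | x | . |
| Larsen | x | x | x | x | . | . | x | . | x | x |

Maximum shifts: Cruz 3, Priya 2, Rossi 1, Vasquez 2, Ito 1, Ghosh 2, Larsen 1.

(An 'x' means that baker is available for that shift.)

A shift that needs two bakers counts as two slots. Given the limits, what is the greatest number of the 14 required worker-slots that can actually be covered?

12

Total capacity across all bakers is 3+2+1+2+1+2+1 = 12, and 14 slots are needed, so at most 12 can be filled.
An assignment achieving 12: Feb 11→Ghosh, Feb 12→Vasquez, Feb 13→Priya+Vasquez, Feb 14→Larsen, Feb 15→Ghosh, Feb 16→Priya+Rossi, Feb 17→Cruz, Feb 18→Cruz+Ito, Feb 20→Cruz.
Loads: Cruz 3/3, Priya 2/2, Rossi 1/1, Vasquez 2/2, Ito 1/1, Ghosh 2/2, Larsen 1/1.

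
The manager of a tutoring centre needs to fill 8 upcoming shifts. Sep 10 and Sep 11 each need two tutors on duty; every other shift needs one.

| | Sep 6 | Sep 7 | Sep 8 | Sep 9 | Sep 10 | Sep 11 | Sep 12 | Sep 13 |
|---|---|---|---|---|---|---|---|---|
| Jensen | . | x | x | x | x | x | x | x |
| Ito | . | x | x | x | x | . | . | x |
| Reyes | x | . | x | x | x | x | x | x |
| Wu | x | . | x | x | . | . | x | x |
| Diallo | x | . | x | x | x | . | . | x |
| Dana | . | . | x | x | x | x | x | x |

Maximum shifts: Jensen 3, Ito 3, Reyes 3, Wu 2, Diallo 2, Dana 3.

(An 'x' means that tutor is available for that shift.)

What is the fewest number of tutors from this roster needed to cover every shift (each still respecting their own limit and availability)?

4

10 slots to fill and no one can take more than 3, so at least ⌈10/3⌉ = 4 tutors are needed.
Jensen, Ito, Reyes, and Wu alone can cover everything: Sep 6→Reyes, Sep 7→Jensen, Sep 8→Ito, Sep 9→Ito, Sep 10→Jensen+Ito, Sep 11→Jensen+Reyes, Sep 12→Reyes, Sep 13→Wu.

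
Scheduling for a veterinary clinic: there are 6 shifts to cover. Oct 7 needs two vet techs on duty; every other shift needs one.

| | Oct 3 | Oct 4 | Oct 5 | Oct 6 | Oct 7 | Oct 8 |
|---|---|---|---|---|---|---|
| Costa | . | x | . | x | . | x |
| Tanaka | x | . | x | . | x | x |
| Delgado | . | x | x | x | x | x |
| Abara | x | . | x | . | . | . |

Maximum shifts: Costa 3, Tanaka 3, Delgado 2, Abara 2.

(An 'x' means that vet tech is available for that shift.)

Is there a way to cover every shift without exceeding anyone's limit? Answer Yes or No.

Yes

Oct 7 can only be covered by Tanaka and Delgado, so that assignment is forced.
One valid schedule: Oct 3→Tanaka, Oct 4→Costa, Oct 5→Tanaka, Oct 6→Costa, Oct 7→Tanaka+Delgado, Oct 8→Costa.
Loads: Costa 3/3, Tanaka 3/3, Delgado 1/2, Abara 0/2 — all within limits.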